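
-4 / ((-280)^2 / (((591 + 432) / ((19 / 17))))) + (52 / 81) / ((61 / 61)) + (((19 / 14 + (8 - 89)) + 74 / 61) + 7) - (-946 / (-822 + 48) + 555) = -1153802116331 / 1840028400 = -627.06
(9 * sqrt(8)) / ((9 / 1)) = 2 * sqrt(2) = 2.83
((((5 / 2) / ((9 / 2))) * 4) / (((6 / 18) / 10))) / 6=100 / 9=11.11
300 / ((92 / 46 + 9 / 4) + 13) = 400 / 23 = 17.39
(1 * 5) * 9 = 45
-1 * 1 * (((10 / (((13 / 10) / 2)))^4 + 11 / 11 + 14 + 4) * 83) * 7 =-929915284879 / 28561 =-32558918.98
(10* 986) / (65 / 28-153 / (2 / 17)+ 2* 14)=-55216 / 7113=-7.76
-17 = -17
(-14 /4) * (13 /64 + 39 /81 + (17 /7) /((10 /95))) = -83.15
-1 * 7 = -7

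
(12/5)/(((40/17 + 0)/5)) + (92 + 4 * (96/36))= 3233/30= 107.77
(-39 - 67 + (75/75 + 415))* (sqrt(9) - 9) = -1860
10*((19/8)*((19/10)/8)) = 361/64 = 5.64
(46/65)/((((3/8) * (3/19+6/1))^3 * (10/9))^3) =249034855484326150144/901280322983397838966875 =0.00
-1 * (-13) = 13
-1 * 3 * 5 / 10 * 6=-9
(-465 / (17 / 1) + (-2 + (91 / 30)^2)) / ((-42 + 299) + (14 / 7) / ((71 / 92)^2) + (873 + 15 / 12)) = -1554256243 / 87509256525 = -0.02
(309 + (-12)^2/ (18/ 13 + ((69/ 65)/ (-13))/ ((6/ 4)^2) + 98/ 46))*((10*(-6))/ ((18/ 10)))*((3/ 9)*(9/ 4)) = -1776752025/ 202829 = -8759.85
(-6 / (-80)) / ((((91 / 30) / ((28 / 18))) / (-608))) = -304 / 13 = -23.38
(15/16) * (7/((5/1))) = 21/16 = 1.31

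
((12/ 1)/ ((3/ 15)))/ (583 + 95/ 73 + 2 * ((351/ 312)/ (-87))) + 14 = 4651674/ 329843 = 14.10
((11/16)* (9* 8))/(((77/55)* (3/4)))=330/7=47.14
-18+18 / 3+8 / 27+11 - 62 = -1693 / 27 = -62.70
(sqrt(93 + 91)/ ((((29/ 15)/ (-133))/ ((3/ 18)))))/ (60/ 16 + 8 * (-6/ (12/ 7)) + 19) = 29.62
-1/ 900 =-0.00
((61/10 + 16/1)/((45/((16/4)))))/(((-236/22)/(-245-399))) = 1565564/13275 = 117.93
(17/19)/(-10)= -17/190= -0.09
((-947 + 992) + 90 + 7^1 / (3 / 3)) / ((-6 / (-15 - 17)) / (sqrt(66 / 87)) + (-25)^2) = 0.23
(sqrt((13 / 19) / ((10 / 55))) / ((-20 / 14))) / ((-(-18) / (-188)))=329 *sqrt(5434) / 1710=14.18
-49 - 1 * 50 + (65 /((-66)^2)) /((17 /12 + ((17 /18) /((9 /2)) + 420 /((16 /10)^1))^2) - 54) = -21680654102451 /218996506564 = -99.00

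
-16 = -16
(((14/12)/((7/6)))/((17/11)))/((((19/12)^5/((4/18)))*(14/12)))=3649536/294655781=0.01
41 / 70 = 0.59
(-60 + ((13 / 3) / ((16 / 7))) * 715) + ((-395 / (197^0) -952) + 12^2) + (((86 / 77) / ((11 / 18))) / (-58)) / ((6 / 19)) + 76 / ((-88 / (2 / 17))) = 92.32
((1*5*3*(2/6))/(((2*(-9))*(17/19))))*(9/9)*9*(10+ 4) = -665/17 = -39.12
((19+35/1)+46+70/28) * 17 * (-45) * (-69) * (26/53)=140672025/53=2654189.15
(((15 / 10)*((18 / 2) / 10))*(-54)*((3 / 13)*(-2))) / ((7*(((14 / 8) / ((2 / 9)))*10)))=972 / 15925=0.06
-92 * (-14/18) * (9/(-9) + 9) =5152/9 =572.44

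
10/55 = 2/11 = 0.18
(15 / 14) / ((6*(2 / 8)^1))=5 / 7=0.71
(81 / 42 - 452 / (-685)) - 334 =-3178237 / 9590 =-331.41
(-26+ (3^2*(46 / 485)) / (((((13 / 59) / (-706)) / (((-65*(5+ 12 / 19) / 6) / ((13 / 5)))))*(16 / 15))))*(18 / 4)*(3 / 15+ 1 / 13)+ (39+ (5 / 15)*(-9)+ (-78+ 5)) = 933262244183 / 12458680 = 74908.60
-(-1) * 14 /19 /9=14 /171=0.08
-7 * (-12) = 84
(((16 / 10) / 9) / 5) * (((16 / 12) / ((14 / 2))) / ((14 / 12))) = 64 / 11025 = 0.01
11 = 11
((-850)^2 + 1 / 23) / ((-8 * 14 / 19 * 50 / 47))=-14839428393 / 128800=-115212.95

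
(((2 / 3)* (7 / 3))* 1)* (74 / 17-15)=-2534 / 153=-16.56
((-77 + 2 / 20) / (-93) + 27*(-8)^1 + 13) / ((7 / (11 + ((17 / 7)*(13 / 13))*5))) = -5076567 / 7595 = -668.41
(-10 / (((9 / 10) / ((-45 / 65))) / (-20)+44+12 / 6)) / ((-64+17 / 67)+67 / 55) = 460625 / 132676413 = 0.00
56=56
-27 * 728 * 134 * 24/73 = -63213696/73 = -865941.04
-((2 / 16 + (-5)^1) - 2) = 55 / 8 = 6.88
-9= -9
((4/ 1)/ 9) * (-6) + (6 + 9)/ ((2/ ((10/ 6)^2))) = 109/ 6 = 18.17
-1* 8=-8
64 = 64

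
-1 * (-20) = 20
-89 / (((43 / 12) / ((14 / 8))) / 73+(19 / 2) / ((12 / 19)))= -5.91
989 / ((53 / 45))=44505 / 53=839.72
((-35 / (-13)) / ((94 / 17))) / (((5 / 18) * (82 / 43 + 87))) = 46053 / 2335853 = 0.02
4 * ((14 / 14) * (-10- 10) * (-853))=68240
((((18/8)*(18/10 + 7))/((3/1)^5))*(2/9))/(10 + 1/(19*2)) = 836/462915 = 0.00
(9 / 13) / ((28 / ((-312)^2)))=16848 / 7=2406.86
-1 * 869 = -869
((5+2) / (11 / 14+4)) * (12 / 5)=1176 / 335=3.51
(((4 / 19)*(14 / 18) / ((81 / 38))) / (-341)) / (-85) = 56 / 21130065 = 0.00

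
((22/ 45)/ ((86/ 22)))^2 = 58564/ 3744225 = 0.02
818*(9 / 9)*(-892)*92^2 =-6175808384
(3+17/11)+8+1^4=149/11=13.55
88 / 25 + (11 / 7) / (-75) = 1837 / 525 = 3.50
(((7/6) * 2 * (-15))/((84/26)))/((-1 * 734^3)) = 65/2372681424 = 0.00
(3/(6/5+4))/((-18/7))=-35/156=-0.22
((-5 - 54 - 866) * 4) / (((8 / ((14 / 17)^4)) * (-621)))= 17767400 / 51866541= 0.34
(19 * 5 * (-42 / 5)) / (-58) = 13.76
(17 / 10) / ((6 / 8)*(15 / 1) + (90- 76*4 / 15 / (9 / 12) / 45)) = 13770 / 815261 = 0.02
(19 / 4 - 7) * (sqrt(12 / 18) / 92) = -3 * sqrt(6) / 368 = -0.02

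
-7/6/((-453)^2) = -7/1231254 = -0.00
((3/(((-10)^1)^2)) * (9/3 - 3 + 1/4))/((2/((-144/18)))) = -3/100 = -0.03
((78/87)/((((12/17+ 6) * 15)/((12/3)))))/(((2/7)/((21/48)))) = 0.05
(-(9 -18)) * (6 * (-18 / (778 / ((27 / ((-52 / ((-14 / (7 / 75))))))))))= -492075 / 5057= -97.31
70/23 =3.04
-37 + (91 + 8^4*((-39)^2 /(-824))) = -7506.70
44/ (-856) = -0.05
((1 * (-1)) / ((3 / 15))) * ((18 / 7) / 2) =-45 / 7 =-6.43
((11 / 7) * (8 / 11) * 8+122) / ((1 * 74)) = 459 / 259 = 1.77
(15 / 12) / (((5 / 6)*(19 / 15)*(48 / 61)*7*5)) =183 / 4256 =0.04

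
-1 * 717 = -717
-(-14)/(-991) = -14/991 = -0.01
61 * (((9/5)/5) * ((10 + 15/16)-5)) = 10431/80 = 130.39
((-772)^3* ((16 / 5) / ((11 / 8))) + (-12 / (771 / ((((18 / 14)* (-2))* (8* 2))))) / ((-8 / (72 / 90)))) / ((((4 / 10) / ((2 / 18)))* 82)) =-26487016537648 / 7302141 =-3627294.59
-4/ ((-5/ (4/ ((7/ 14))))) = 32/ 5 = 6.40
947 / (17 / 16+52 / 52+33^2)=0.87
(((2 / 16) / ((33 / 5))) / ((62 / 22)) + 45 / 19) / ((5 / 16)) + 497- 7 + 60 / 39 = 11465720 / 22971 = 499.14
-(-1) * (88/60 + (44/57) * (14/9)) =6842/2565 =2.67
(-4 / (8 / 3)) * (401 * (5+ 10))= -18045 / 2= -9022.50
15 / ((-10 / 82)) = -123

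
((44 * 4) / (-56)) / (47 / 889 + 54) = -2794 / 48053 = -0.06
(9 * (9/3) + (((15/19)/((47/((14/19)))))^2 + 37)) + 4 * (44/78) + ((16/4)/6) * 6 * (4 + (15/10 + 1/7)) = 6981079947550/78590991297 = 88.83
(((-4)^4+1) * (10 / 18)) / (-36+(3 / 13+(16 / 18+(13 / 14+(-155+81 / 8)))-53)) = -935480 / 1518929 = -0.62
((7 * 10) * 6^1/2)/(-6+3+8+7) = 35/2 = 17.50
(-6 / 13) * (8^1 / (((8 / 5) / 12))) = -360 / 13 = -27.69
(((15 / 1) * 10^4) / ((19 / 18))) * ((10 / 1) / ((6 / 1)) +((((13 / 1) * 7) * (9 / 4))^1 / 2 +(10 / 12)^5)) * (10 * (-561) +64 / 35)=-99633914848750 / 1197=-83236353257.10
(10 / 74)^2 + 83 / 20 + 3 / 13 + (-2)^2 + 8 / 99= 298813069 / 35238060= 8.48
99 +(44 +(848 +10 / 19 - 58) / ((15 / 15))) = 17737 / 19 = 933.53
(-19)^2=361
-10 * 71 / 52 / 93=-355 / 2418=-0.15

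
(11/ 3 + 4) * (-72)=-552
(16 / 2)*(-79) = -632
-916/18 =-458/9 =-50.89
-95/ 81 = -1.17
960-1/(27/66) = 8618/9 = 957.56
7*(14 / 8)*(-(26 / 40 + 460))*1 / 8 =-451437 / 640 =-705.37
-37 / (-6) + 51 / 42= 155 / 21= 7.38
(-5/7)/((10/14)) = -1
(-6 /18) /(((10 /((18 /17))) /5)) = -3 /17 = -0.18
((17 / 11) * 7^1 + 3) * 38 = 5776 / 11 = 525.09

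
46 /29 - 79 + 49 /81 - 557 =-1488817 /2349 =-633.81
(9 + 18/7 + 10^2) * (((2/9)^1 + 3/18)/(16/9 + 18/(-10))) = -3905/2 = -1952.50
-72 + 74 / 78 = -2771 / 39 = -71.05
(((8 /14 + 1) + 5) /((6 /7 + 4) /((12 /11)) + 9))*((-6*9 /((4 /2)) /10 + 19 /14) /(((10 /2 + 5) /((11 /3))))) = -23782 /98875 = -0.24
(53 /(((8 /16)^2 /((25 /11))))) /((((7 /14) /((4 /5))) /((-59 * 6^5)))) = -3890488320 /11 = -353680756.36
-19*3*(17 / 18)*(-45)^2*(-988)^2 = -106411897800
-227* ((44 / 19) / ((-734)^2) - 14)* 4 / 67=32531154804 / 171459097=189.73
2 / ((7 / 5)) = 10 / 7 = 1.43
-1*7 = -7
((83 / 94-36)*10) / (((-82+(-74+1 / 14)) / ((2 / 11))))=462140 / 1128611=0.41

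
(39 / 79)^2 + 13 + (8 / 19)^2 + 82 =214983600 / 2253001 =95.42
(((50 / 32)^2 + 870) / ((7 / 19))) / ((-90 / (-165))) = 46679105 / 10752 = 4341.43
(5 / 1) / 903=5 / 903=0.01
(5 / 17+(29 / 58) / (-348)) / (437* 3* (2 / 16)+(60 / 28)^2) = 169687 / 97671681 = 0.00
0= 0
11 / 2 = 5.50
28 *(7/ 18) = 98/ 9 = 10.89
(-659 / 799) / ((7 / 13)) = -8567 / 5593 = -1.53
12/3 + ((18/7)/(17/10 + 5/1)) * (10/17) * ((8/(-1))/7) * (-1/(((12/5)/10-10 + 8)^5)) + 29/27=19643284683437/3882996299952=5.06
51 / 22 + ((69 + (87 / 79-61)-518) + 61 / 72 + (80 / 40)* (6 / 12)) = -504.73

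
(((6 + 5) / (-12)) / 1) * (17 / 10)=-187 / 120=-1.56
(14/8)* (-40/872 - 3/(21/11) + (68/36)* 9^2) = 115505/436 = 264.92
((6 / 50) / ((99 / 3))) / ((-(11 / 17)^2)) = -0.01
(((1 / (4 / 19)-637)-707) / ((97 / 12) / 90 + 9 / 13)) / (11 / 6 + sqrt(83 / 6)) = 95461740 / 318449-8678340 * sqrt(498) / 318449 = -308.38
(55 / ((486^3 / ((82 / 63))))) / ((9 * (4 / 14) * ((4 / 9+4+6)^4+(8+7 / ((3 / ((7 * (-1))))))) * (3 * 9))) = 2255 / 2985346387329192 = 0.00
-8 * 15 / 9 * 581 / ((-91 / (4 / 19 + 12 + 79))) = 5753560 / 741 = 7764.59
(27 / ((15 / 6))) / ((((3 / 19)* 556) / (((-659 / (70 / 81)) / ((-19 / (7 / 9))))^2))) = 316590849 / 2641000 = 119.88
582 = 582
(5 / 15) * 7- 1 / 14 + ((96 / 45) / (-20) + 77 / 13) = 110269 / 13650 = 8.08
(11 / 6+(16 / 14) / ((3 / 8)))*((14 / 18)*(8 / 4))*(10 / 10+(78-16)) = 1435 / 3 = 478.33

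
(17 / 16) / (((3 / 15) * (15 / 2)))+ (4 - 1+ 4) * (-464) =-77935 / 24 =-3247.29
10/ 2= 5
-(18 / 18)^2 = -1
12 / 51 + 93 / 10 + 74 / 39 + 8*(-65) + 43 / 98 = -82537852 / 162435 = -508.13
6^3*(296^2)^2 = 1658137706496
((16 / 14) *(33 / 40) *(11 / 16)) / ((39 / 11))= 1331 / 7280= 0.18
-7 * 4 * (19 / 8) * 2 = -133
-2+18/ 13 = -8/ 13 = -0.62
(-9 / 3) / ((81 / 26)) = -26 / 27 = -0.96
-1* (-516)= 516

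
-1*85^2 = -7225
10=10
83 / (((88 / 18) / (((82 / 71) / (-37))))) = -0.53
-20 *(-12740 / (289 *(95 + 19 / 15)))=9.16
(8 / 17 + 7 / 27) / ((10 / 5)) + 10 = 9515 / 918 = 10.36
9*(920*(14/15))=7728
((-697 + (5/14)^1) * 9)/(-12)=29259/56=522.48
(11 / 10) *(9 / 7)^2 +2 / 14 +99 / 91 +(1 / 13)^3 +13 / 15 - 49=-145602001 / 3229590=-45.08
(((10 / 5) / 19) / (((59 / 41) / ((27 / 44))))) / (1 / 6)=3321 / 12331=0.27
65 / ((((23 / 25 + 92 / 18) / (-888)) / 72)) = -935064000 / 1357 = -689067.06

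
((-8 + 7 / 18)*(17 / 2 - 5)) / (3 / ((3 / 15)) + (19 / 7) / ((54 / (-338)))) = 20139 / 1504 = 13.39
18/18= 1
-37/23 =-1.61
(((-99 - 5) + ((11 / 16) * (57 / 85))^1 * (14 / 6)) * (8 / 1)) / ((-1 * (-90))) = -15553 / 1700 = -9.15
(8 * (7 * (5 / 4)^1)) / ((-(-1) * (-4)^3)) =-35 / 32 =-1.09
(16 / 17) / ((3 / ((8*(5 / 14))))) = 320 / 357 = 0.90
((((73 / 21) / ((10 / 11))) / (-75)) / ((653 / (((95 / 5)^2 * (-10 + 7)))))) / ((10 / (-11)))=-3188713 / 34282500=-0.09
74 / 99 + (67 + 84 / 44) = 69.66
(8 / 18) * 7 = 28 / 9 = 3.11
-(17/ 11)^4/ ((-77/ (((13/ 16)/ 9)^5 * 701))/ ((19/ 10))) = 413032347775307/ 698029739794759680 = 0.00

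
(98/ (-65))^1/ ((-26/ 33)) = 1617/ 845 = 1.91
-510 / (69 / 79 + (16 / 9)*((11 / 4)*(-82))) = 1.27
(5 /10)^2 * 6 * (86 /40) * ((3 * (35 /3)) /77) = 129 /88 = 1.47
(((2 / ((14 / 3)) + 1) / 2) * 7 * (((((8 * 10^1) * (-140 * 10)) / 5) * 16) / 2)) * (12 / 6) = -1792000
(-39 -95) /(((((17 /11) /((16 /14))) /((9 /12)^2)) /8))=-53064 /119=-445.92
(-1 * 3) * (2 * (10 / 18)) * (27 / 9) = -10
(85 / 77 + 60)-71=-762 / 77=-9.90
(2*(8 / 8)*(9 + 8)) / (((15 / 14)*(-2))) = -238 / 15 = -15.87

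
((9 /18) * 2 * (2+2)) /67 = 4 /67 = 0.06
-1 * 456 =-456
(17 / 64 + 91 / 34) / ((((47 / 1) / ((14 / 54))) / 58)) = 216601 / 230112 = 0.94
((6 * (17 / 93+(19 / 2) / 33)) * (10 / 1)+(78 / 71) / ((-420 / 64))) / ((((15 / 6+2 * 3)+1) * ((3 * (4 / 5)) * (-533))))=-11894347 / 5148880737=-0.00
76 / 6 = 38 / 3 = 12.67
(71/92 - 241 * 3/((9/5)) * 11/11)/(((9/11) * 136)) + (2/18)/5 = -6048049/1689120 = -3.58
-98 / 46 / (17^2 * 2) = -49 / 13294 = -0.00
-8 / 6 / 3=-4 / 9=-0.44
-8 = -8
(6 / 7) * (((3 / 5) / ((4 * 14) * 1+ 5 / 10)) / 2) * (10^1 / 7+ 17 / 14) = 333 / 27685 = 0.01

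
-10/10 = -1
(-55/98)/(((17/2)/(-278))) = 15290/833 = 18.36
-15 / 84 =-5 / 28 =-0.18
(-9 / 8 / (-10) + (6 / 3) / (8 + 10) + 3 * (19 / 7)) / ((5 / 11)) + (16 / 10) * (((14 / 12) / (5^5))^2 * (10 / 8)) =20131814541 / 1093750000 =18.41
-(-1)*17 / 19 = 17 / 19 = 0.89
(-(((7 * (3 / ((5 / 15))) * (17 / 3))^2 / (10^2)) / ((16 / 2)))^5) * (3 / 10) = -100879614936805546599336747 / 3276800000000000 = -30786015300.54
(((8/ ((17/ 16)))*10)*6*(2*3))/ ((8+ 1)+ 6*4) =15360/ 187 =82.14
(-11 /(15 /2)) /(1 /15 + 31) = -11 /233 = -0.05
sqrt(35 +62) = sqrt(97) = 9.85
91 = 91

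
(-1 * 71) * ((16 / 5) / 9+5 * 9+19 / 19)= -148106 / 45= -3291.24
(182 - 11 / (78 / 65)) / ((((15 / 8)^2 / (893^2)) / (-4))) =-105850190464 / 675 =-156815096.98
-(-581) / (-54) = -581 / 54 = -10.76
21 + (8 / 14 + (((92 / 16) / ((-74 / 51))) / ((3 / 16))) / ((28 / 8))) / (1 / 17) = -18633 / 259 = -71.94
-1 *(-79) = 79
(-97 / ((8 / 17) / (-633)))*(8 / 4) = 1043817 / 4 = 260954.25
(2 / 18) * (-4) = -4 / 9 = -0.44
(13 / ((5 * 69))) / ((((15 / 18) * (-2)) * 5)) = -13 / 2875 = -0.00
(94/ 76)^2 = 2209/ 1444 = 1.53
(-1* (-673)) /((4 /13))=8749 /4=2187.25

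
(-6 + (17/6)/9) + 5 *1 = -37/54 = -0.69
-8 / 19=-0.42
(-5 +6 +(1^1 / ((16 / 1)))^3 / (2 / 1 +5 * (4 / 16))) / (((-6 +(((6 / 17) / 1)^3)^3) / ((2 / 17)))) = -0.02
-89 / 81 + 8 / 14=-299 / 567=-0.53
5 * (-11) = -55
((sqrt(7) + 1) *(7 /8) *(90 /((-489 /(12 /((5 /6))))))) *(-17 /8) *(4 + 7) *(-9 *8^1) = -14229.03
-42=-42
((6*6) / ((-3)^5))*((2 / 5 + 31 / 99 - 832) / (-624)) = -411487 / 2084940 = -0.20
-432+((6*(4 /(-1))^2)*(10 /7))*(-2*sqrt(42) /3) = -640*sqrt(42) /7 - 432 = -1024.52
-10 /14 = -0.71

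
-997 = -997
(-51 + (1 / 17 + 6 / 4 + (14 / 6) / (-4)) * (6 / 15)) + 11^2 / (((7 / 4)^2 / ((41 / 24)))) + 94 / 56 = 18.57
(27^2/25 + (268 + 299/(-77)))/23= 24546/1925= 12.75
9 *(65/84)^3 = 274625/65856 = 4.17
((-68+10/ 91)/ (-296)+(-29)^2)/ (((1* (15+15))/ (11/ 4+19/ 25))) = 101967093/ 1036000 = 98.42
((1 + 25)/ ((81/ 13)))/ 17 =338/ 1377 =0.25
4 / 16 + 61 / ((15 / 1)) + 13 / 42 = 1943 / 420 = 4.63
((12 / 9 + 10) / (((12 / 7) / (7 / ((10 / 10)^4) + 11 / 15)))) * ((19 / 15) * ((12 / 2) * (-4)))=-1049104 / 675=-1554.23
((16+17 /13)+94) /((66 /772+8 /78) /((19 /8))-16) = -837813 /119836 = -6.99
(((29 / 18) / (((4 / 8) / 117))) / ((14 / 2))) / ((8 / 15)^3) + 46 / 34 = 21712807 / 60928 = 356.37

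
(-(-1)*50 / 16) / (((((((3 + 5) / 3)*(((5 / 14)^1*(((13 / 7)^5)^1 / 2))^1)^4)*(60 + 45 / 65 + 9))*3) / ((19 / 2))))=3640043396230761873619 / 16556247288501927203417025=0.00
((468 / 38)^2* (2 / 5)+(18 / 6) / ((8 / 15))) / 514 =957321 / 7422160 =0.13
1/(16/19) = 19/16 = 1.19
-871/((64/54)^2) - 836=-1491023/1024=-1456.08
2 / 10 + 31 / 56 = 211 / 280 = 0.75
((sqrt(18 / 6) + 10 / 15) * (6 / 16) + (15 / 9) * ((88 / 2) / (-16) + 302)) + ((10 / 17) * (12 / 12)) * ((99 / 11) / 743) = 3 * sqrt(3) / 8 + 6302959 / 12631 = 499.66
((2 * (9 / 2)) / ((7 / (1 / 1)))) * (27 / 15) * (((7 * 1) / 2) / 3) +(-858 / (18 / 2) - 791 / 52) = -84119 / 780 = -107.84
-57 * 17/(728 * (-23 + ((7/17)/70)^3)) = 198362375/3427636303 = 0.06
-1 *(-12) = 12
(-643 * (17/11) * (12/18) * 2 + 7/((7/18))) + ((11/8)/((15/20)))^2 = -516229/396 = -1303.61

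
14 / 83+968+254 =101440 / 83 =1222.17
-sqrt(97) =-9.85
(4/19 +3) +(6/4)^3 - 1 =849/152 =5.59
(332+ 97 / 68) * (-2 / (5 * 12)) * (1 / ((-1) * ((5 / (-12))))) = -22673 / 850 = -26.67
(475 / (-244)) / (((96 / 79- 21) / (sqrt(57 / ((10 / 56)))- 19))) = -712975 / 381372 + 7505 * sqrt(1995) / 190686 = -0.11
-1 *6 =-6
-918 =-918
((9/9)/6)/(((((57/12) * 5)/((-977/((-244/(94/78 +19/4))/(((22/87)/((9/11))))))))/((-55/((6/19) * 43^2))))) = -0.00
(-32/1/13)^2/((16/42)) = 2688/169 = 15.91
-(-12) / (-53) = -0.23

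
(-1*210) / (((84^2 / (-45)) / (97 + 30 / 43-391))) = -236475 / 602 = -392.82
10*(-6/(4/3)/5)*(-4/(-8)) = -9/2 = -4.50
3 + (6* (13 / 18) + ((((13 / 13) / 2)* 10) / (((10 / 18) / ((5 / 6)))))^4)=152227 / 48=3171.40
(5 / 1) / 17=5 / 17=0.29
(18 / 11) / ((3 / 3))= 18 / 11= 1.64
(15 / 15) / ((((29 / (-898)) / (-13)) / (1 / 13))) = 898 / 29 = 30.97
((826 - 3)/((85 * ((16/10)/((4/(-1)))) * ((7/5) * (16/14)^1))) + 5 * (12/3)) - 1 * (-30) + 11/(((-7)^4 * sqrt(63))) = 11 * sqrt(7)/50421 + 9485/272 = 34.87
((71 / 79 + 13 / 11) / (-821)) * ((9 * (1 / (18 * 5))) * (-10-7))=15368 / 3567245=0.00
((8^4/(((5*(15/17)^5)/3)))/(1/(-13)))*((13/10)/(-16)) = 30714346624/6328125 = 4853.63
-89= -89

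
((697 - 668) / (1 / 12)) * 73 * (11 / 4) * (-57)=-3982077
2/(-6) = -1/3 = -0.33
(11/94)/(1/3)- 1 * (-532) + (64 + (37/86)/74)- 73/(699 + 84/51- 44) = 53806221443/90241692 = 596.25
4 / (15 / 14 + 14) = 56 / 211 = 0.27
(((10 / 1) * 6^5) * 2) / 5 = 31104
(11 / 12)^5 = 161051 / 248832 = 0.65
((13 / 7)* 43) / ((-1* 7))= -559 / 49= -11.41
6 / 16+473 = 3787 / 8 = 473.38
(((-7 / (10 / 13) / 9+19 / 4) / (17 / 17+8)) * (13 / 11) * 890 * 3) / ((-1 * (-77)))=778661 / 45738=17.02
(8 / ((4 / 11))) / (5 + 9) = 11 / 7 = 1.57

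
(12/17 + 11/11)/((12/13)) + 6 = 1601/204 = 7.85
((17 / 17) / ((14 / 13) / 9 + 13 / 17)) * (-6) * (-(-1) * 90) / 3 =-358020 / 1759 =-203.54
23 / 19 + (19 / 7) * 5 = 1966 / 133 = 14.78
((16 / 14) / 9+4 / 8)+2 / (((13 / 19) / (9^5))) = 282727639 / 1638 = 172605.40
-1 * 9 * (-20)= 180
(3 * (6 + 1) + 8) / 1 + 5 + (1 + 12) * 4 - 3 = 83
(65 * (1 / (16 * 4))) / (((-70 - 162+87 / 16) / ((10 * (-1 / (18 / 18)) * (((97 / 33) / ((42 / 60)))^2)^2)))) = 1150880653000 / 82574493309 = 13.94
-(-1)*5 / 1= 5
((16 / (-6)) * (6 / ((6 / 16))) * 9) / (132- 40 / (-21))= -2016 / 703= -2.87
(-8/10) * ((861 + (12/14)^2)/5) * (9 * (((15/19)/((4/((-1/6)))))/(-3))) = -25335/1862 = -13.61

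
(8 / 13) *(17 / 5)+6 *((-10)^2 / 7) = 39952 / 455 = 87.81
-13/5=-2.60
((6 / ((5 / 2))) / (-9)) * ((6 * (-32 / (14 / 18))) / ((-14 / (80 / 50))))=-9216 / 1225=-7.52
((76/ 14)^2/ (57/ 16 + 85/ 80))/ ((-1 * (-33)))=11552/ 59829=0.19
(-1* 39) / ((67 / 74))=-2886 / 67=-43.07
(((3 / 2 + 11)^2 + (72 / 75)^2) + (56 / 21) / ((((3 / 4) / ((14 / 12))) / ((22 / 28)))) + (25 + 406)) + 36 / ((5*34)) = 678909911 / 1147500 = 591.64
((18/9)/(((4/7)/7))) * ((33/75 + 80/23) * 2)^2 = 497448882/330625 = 1504.57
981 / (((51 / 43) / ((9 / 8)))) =126549 / 136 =930.51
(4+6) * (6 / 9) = 20 / 3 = 6.67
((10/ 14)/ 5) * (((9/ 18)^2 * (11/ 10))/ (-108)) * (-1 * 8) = 0.00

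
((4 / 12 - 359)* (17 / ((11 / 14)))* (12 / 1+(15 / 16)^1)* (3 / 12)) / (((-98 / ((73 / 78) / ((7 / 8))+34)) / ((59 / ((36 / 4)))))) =29706020507 / 504504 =58881.64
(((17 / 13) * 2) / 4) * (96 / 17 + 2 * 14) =22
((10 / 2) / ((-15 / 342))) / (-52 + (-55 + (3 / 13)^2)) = 1.07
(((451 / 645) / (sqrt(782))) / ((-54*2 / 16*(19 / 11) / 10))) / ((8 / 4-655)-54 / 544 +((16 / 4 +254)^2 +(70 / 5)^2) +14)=-317504*sqrt(782) / 27374271896835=-0.00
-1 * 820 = -820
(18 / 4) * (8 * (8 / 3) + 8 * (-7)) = -156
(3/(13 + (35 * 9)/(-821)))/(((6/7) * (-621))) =-5747/12864636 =-0.00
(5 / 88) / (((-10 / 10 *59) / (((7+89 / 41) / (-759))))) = 235 / 20196231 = 0.00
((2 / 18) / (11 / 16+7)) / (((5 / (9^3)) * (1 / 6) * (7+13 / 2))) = 192 / 205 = 0.94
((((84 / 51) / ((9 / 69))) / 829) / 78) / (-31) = -322 / 51115311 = -0.00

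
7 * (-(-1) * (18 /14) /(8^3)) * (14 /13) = 0.02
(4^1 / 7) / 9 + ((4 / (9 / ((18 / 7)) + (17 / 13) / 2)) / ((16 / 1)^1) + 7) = 10771 / 1512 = 7.12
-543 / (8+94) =-181 / 34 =-5.32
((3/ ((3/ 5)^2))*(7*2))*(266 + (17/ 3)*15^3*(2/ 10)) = 1431850/ 3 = 477283.33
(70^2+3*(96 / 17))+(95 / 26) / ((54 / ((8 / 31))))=909524258 / 184977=4916.96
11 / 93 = 0.12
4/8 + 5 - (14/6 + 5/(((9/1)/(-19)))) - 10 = 67/18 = 3.72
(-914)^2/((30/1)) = 27846.53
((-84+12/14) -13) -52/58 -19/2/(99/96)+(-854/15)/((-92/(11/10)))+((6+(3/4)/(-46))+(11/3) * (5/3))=-8641500869/92446200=-93.48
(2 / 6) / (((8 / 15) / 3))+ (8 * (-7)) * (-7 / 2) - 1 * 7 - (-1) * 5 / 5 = 1535 / 8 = 191.88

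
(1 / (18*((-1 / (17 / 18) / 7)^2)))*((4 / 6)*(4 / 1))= 14161 / 2187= 6.48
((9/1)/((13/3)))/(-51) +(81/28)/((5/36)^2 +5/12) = 5764329/874055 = 6.59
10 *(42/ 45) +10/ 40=115/ 12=9.58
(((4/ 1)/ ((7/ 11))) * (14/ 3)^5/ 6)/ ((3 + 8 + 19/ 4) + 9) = 614656/ 6561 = 93.68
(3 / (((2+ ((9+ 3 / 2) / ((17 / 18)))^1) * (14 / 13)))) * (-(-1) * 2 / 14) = 663 / 21854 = 0.03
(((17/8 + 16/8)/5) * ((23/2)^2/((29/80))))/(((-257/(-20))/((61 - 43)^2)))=56560680/7453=7588.98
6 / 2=3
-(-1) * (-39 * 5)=-195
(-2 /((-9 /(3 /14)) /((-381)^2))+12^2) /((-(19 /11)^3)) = -65744745 /48013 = -1369.31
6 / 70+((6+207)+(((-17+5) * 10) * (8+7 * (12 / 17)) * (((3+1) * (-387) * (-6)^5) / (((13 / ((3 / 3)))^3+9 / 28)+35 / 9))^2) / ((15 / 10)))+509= -226723319456616674751919 / 7323203761195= -30959580922.49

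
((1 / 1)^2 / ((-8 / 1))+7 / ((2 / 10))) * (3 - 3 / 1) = 0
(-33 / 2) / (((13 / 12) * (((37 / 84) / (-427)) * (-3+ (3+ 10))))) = 3550932 / 2405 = 1476.48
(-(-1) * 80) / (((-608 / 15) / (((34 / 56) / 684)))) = -425 / 242592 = -0.00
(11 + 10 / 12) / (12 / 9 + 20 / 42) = 497 / 76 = 6.54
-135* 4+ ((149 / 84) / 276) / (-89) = -1114223189 / 2063376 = -540.00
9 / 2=4.50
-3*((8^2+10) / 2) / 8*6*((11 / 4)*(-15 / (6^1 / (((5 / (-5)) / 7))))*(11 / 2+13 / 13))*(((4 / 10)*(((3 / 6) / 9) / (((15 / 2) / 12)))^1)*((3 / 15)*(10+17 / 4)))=-301587 / 5600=-53.85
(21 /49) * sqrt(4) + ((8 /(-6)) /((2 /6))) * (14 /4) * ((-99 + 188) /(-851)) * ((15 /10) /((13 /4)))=118710 /77441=1.53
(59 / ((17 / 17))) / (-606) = -59 / 606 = -0.10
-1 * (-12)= 12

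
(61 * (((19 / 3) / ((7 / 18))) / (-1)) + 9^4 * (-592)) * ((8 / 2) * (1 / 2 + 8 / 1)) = -924655092 / 7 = -132093584.57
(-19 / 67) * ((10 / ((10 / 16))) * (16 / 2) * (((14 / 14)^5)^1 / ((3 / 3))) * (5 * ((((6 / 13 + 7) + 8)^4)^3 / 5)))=-157848862625514630574787258496 / 23298085122481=-6775186106312302.54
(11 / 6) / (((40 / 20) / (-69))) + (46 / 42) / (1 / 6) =-56.68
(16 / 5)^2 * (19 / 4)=1216 / 25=48.64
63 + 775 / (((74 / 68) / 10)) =265831 / 37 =7184.62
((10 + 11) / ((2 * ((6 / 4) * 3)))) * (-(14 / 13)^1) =-98 / 39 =-2.51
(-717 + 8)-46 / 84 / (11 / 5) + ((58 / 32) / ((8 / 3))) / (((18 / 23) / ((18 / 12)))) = -83730211 / 118272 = -707.95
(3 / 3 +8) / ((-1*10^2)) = -9 / 100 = -0.09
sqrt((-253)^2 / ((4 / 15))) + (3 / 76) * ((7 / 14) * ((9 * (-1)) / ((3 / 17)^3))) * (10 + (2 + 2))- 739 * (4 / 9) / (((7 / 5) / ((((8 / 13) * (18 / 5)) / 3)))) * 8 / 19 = -10902215 / 20748 + 253 * sqrt(15) / 2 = -35.53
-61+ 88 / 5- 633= -3382 / 5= -676.40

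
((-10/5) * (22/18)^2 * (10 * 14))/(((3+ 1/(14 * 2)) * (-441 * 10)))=0.03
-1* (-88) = 88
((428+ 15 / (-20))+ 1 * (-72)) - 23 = 332.25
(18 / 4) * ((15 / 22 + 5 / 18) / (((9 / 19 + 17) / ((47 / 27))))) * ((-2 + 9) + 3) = 424175 / 98604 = 4.30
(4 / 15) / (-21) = -4 / 315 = -0.01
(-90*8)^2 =518400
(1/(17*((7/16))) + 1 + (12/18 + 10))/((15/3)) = 4213/1785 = 2.36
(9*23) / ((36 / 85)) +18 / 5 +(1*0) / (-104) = 492.35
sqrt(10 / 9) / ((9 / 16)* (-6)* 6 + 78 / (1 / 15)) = 4* sqrt(10) / 13797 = 0.00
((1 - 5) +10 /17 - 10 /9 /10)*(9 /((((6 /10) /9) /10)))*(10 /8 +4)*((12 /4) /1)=-74905.15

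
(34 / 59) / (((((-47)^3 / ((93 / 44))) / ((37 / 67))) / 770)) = -2047395 / 410412319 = -0.00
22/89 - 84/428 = 485/9523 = 0.05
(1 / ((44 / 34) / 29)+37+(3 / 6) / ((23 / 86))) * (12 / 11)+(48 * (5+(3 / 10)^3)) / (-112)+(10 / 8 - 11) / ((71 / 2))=89103094467 / 1383151000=64.42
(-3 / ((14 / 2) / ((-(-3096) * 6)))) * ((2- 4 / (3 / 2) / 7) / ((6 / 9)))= -947376 / 49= -19334.20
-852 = -852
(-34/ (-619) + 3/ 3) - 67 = -40820/ 619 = -65.95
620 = 620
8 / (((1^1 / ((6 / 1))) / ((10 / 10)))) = 48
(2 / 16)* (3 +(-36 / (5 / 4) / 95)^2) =697611 / 1805000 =0.39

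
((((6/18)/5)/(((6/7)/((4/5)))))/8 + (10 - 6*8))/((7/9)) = -48.85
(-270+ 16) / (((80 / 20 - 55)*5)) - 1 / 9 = 677 / 765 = 0.88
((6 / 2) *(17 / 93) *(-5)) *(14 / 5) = -238 / 31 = -7.68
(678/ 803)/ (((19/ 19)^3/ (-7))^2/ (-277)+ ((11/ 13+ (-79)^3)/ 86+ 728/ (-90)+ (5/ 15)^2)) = -115744368285/ 786994554032522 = -0.00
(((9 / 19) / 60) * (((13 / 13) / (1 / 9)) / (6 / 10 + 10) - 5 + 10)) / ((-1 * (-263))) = 93 / 529682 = 0.00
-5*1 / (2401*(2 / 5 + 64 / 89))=-2225 / 1195698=-0.00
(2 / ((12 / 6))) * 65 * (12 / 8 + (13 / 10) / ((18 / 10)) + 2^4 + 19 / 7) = 1360.87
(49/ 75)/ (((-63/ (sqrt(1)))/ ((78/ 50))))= -91/ 5625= -0.02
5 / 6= 0.83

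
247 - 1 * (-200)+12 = 459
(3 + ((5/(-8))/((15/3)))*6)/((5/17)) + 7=293/20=14.65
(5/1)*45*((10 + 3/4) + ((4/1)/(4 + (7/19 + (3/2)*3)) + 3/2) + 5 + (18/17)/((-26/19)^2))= 15917057775/3872804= 4109.96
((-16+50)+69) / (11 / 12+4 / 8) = 1236 / 17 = 72.71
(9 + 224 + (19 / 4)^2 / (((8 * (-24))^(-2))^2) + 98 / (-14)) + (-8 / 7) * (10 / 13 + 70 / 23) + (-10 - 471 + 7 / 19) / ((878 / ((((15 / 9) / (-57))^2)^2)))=152560700299884072678665452 / 4975658168914251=30661411037.64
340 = 340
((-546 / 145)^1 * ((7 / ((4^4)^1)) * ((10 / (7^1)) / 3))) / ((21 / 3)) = -13 / 1856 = -0.01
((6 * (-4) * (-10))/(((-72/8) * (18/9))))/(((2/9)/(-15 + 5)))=600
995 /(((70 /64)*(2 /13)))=41392 /7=5913.14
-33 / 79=-0.42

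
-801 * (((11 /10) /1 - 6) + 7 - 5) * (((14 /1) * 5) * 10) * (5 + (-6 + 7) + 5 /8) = 43089795 /4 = 10772448.75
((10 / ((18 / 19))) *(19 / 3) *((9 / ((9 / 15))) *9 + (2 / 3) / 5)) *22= 16098434 / 81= 198746.10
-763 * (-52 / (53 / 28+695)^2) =2392768 / 29289013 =0.08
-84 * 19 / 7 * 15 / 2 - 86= -1796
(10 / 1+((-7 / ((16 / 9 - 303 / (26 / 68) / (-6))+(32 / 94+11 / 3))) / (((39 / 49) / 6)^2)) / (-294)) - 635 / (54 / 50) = -76894875314 / 133046901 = -577.95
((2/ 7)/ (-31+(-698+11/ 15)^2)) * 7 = 225/ 54691853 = 0.00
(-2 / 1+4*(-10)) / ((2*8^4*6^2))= -7 / 49152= -0.00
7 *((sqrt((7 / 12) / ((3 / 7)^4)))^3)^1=5764801 *sqrt(21) / 52488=503.31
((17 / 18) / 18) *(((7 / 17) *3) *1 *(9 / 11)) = 7 / 132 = 0.05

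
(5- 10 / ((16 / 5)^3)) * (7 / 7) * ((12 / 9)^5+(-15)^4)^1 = 39430791295 / 165888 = 237695.26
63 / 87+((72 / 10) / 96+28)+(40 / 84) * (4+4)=794347 / 24360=32.61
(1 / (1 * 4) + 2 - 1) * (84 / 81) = 35 / 27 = 1.30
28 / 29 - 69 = -1973 / 29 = -68.03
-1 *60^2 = -3600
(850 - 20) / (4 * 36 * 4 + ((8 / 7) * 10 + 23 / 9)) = 52290 / 37169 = 1.41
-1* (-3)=3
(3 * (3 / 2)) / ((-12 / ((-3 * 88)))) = 99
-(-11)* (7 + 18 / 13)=1199 / 13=92.23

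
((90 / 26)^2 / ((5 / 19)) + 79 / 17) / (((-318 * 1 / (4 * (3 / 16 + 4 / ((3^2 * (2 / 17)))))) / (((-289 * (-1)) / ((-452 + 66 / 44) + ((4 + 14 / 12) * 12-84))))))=699709681 / 457075710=1.53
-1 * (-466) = 466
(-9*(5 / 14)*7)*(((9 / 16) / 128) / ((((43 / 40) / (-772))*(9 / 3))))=130275 / 5504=23.67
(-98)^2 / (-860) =-2401 / 215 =-11.17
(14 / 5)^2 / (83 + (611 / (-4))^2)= 3136 / 9366225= 0.00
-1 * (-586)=586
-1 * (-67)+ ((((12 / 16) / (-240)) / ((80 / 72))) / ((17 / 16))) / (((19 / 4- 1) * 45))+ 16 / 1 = 5291249 / 63750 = 83.00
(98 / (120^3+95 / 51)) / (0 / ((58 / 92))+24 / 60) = 0.00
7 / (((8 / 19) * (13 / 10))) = 665 / 52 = 12.79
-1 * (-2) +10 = 12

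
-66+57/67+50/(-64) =-141355/2144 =-65.93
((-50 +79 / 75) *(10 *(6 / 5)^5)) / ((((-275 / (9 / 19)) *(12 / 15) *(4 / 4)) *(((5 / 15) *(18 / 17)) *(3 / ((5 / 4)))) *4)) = 5054967 / 6531250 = 0.77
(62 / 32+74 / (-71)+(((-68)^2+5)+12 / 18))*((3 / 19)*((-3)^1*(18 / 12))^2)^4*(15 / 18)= 30569326514934975 / 75798863872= 403295.31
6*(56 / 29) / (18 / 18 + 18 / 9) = 112 / 29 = 3.86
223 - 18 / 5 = 1097 / 5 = 219.40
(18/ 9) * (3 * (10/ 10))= 6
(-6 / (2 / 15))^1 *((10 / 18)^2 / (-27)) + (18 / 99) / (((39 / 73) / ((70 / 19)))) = 1.77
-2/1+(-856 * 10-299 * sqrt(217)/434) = -8562-299 * sqrt(217)/434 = -8572.15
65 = 65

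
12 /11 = 1.09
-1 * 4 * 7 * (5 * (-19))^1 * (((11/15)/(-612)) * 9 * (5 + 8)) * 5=-95095/51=-1864.61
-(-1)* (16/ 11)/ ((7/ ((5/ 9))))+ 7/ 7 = 773/ 693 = 1.12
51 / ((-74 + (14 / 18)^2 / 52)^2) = 904788144 / 97118866321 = 0.01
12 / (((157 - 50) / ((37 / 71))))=444 / 7597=0.06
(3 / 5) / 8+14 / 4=143 / 40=3.58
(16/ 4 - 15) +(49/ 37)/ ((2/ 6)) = -260/ 37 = -7.03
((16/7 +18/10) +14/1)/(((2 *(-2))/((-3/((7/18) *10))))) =17091/4900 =3.49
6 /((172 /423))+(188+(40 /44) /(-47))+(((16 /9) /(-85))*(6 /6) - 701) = -16948363037 /34013430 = -498.28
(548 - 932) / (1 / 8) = -3072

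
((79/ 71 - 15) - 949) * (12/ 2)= -410190/ 71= -5777.32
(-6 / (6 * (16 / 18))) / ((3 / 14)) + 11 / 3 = -19 / 12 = -1.58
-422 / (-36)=211 / 18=11.72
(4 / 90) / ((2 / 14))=14 / 45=0.31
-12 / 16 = -3 / 4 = -0.75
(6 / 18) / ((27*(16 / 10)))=5 / 648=0.01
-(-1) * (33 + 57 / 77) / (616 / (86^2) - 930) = -2401851 / 66197516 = -0.04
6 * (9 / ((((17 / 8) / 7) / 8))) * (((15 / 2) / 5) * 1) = 36288 / 17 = 2134.59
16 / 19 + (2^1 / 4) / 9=307 / 342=0.90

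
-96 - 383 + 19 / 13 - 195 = -8743 / 13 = -672.54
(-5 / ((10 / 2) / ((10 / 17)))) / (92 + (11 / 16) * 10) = -80 / 13447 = -0.01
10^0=1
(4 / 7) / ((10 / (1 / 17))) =2 / 595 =0.00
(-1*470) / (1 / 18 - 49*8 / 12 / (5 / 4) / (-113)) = -4779900 / 2917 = -1638.64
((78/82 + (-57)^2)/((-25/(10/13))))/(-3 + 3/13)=22208/615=36.11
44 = 44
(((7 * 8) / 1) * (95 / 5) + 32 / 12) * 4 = 4266.67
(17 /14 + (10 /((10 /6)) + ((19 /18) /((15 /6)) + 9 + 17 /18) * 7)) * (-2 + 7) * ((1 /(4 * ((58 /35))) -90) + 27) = -17449291 /696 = -25070.82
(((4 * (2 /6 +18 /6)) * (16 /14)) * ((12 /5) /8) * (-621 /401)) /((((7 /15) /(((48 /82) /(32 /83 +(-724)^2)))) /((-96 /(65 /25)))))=3562652160 /5695517870861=0.00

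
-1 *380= -380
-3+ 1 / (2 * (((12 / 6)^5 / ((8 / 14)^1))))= -335 / 112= -2.99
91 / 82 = 1.11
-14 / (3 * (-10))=7 / 15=0.47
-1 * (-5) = 5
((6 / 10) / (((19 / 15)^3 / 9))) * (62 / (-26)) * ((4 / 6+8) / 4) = -188325 / 13718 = -13.73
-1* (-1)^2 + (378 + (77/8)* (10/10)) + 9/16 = 387.19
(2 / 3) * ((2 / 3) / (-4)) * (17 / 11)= -17 / 99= -0.17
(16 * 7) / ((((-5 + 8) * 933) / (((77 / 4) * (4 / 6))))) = 4312 / 8397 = 0.51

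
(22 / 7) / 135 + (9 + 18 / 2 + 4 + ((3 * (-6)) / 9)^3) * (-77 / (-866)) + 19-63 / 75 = 39748403 / 2045925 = 19.43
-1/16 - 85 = -1361/16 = -85.06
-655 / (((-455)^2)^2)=-131 / 8571870125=-0.00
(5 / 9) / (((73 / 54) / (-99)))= -2970 / 73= -40.68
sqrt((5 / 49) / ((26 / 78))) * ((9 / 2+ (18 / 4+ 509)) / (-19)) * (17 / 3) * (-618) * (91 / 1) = 23582468 * sqrt(15) / 19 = 4807079.25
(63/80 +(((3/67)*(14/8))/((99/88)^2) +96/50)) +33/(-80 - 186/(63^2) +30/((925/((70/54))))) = 1669799640113/708461564400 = 2.36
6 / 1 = 6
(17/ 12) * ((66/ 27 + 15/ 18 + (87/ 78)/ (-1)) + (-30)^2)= 1794401/ 1404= 1278.06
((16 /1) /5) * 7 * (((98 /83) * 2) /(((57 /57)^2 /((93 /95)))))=2041536 /39425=51.78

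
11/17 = 0.65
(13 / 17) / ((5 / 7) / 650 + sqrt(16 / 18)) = 0.81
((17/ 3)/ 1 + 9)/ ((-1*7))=-44/ 21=-2.10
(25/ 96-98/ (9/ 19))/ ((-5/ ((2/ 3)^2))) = 59509/ 3240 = 18.37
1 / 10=0.10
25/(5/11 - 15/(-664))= 36520/697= 52.40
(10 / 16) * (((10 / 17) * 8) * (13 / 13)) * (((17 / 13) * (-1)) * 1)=-3.85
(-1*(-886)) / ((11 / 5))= 4430 / 11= 402.73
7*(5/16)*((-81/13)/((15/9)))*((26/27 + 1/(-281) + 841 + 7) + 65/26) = -813962835/116896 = -6963.14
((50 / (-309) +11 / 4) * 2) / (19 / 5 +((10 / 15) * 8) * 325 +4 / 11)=175945 / 59057522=0.00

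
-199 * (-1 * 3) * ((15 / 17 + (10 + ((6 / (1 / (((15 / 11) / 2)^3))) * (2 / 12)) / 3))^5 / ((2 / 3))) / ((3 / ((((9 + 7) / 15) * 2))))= 1238974723585901985268817131999375 / 12146882670759931866945536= 101999398.30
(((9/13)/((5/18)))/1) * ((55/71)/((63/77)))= 2178/923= 2.36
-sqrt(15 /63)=-sqrt(105) /21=-0.49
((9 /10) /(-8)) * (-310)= 279 /8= 34.88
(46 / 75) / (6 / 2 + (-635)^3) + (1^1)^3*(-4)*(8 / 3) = -102419148823 / 9601795200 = -10.67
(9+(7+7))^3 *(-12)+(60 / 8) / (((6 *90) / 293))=-10511995 / 72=-145999.93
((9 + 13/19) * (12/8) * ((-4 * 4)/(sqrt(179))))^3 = -86116663296 * sqrt(179)/219769219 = -5242.60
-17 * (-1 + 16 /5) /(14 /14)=-187 /5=-37.40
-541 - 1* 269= -810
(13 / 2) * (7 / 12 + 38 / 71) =12389 / 1704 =7.27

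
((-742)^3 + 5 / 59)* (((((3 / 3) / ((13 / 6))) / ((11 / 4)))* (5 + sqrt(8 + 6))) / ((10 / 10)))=-262937354040 / 767 - 52587470808* sqrt(14) / 767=-599350264.20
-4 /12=-1 /3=-0.33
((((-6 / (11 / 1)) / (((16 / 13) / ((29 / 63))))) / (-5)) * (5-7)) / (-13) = 29 / 4620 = 0.01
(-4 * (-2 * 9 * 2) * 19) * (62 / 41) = 169632 / 41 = 4137.37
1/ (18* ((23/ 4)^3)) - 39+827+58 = 846.00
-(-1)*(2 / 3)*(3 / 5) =2 / 5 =0.40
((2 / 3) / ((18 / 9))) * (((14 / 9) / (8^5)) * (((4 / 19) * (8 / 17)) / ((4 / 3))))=7 / 5953536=0.00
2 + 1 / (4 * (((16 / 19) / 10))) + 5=319 / 32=9.97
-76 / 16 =-19 / 4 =-4.75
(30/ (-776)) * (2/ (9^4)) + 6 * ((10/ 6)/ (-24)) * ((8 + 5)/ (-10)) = 919249/ 1697112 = 0.54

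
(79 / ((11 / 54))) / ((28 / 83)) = 177039 / 154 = 1149.60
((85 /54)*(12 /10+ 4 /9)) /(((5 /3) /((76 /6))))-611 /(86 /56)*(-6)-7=125379391 /52245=2399.84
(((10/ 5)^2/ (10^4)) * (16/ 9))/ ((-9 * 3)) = -4/ 151875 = -0.00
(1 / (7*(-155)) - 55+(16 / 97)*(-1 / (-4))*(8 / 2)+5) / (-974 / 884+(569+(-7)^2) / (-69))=53320537842 / 10761616985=4.95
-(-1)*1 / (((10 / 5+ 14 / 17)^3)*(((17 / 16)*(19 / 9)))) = 0.02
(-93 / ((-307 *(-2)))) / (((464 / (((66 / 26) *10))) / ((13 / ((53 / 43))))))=-659835 / 7549744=-0.09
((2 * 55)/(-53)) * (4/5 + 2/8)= -231/106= -2.18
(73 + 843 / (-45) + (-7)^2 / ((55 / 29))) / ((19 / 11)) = 13217 / 285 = 46.38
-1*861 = -861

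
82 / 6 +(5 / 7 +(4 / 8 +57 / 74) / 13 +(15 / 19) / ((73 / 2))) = 203150393 / 14010087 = 14.50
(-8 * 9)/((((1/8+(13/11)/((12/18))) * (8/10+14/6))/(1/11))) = -8640/7849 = -1.10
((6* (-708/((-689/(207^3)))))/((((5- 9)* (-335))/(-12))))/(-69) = 7097.47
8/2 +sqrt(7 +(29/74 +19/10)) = 3*sqrt(35335)/185 +4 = 7.05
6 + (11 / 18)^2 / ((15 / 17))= 31217 / 4860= 6.42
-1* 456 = -456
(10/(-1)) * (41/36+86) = -15685/18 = -871.39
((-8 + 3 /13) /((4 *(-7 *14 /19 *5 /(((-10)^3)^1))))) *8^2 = -3070400 /637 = -4820.09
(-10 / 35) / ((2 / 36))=-5.14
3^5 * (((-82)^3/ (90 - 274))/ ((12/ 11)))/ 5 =61408611/ 460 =133496.98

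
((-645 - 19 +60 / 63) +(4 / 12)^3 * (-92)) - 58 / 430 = -27086881 / 40635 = -666.59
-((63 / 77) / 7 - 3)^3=10941048 / 456533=23.97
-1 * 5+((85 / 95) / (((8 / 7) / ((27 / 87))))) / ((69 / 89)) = -475147 / 101384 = -4.69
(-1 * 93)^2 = 8649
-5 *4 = -20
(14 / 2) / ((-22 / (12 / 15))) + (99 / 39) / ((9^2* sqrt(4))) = -0.24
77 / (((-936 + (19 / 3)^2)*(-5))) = 0.02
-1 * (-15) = 15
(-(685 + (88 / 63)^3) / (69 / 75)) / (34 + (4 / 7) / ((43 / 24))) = -36972188405 / 1697390478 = -21.78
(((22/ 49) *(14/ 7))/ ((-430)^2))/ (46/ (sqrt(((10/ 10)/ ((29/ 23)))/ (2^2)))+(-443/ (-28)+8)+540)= 694628/ 77937090232575 - 704 *sqrt(667)/ 11133870033225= 0.00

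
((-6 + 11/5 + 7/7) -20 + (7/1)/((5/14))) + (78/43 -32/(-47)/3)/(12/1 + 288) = -2904053/909450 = -3.19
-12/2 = -6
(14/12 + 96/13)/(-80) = -0.11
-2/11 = -0.18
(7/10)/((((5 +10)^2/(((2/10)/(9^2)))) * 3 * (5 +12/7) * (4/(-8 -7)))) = -49/34263000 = -0.00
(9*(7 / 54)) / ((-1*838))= -7 / 5028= -0.00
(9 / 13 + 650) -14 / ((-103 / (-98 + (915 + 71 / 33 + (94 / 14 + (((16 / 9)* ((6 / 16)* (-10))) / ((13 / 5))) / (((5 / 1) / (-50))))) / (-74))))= 1039200092 / 1634919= 635.63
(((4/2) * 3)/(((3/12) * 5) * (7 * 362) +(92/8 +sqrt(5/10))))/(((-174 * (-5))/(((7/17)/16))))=1309/23446013960- 7 * sqrt(2)/797164474640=0.00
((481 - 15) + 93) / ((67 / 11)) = 6149 / 67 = 91.78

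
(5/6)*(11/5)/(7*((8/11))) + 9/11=4355/3696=1.18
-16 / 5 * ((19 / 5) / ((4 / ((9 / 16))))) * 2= -171 / 50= -3.42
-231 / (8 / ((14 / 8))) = -1617 / 32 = -50.53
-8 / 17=-0.47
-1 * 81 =-81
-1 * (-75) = 75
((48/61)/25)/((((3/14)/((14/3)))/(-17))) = -11.65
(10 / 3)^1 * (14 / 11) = 140 / 33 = 4.24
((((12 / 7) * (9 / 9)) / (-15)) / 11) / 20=-1 / 1925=-0.00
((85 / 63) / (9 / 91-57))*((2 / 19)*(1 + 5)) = -0.01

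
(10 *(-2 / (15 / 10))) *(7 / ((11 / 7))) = -1960 / 33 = -59.39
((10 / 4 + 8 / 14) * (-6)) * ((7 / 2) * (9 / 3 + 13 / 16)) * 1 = -7869 / 32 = -245.91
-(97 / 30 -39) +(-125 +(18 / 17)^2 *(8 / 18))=-769333 / 8670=-88.74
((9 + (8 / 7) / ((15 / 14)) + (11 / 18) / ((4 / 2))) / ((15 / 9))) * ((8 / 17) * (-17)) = -3734 / 75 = -49.79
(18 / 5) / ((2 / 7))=63 / 5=12.60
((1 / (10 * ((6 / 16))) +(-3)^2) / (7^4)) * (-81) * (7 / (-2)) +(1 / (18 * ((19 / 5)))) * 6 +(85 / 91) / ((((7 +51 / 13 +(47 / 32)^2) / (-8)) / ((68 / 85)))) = 705047537 / 972662250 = 0.72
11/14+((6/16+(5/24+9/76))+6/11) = 17845/8778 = 2.03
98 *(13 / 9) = 1274 / 9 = 141.56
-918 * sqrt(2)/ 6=-153 * sqrt(2)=-216.37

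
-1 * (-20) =20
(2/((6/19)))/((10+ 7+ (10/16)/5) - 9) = 152/195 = 0.78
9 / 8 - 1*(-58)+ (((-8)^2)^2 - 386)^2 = 110113273 / 8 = 13764159.12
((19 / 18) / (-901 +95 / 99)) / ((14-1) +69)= -209 / 14613056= -0.00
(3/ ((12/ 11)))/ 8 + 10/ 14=237/ 224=1.06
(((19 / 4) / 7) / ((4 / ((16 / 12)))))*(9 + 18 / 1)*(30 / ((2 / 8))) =5130 / 7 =732.86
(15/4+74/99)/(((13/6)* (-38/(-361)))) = 2603/132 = 19.72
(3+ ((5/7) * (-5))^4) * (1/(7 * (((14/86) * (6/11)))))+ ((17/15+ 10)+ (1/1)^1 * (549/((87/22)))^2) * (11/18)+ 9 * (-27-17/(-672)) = 5047388680572523/427432934880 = 11808.61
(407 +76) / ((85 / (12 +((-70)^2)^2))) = 11596835796 / 85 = 136433362.31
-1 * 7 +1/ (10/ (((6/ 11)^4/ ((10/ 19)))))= -2556019/ 366025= -6.98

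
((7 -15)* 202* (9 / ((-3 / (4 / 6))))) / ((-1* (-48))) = 202 / 3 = 67.33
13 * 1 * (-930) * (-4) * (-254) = -12283440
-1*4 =-4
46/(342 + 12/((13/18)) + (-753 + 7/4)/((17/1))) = 40664/277951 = 0.15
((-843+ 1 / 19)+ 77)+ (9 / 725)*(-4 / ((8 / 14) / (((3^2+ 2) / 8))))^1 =-84420567 / 110200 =-766.07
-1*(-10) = 10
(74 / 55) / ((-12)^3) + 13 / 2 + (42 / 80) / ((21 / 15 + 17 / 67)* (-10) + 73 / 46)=943577945 / 145971936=6.46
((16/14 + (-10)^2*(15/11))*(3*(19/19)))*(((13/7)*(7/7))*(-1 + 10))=3716388/539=6894.97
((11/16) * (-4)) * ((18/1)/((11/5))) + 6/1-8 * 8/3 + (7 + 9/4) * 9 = 545/12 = 45.42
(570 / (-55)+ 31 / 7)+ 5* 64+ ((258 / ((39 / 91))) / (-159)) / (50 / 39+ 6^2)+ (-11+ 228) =1575308351 / 2966887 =530.96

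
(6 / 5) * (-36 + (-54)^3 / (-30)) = 156384 / 25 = 6255.36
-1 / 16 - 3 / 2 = -25 / 16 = -1.56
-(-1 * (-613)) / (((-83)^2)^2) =-613 / 47458321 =-0.00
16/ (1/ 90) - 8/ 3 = 4312/ 3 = 1437.33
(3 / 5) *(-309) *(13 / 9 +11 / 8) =-20909 / 40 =-522.72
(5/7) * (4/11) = 0.26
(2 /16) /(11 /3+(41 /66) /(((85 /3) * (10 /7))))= 14025 /413122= 0.03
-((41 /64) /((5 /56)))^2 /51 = -82369 /81600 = -1.01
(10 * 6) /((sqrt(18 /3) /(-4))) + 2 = 2-40 * sqrt(6) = -95.98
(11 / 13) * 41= 451 / 13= 34.69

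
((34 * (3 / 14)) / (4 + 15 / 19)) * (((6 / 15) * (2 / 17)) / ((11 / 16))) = 3648 / 35035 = 0.10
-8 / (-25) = 8 / 25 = 0.32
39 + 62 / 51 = 2051 / 51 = 40.22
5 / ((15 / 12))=4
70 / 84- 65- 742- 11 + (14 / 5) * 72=-18467 / 30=-615.57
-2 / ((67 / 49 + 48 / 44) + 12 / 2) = -1078 / 4559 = -0.24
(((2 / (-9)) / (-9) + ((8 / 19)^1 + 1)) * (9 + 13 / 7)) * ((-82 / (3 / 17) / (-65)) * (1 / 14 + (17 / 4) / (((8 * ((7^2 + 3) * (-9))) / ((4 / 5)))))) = 573246953 / 72442188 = 7.91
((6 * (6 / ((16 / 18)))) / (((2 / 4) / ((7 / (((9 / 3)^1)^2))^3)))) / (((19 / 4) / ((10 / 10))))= 1372 / 171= 8.02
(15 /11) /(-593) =-15 /6523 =-0.00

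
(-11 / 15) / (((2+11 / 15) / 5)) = -55 / 41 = -1.34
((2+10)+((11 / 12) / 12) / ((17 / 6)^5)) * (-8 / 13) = -136311024 / 18458141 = -7.38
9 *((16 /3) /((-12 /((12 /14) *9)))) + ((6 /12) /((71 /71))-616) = -9049 /14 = -646.36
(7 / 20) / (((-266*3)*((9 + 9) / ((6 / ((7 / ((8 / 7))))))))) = -1 / 41895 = -0.00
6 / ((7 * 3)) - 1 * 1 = -5 / 7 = -0.71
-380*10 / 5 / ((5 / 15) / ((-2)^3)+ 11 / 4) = -280.62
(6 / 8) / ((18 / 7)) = 7 / 24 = 0.29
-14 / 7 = -2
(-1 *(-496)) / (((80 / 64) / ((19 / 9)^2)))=716224 / 405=1768.45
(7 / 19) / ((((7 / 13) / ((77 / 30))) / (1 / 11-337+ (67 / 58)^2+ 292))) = -76.52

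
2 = 2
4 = 4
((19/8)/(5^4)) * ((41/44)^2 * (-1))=-31939/9680000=-0.00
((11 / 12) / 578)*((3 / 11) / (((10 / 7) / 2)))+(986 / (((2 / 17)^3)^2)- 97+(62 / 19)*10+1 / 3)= 980128630473301 / 2635680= 371869358.37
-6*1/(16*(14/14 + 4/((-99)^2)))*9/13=-264627/1019720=-0.26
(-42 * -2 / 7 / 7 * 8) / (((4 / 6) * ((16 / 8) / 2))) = 144 / 7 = 20.57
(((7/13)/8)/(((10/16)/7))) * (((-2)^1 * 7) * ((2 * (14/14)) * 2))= -2744/65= -42.22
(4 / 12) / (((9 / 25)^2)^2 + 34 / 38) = 7421875 / 20295852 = 0.37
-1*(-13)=13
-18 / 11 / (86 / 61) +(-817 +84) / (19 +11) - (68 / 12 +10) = -195163 / 4730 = -41.26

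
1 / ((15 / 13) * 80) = 13 / 1200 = 0.01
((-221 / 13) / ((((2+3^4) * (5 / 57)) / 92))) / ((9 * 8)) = -7429 / 2490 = -2.98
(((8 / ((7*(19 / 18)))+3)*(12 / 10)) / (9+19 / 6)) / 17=19548 / 825265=0.02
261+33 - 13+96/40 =1417/5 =283.40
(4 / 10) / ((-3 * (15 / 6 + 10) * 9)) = -4 / 3375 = -0.00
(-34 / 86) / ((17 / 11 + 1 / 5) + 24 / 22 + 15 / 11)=-85 / 903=-0.09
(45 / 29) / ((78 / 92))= 690 / 377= 1.83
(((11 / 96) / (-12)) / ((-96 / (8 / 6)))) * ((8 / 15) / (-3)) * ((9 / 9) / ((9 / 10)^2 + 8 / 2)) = -55 / 11220768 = -0.00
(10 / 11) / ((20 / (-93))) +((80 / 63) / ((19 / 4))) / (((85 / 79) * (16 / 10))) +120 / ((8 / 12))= 78759103 / 447678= 175.93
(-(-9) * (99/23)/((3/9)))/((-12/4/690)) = -26730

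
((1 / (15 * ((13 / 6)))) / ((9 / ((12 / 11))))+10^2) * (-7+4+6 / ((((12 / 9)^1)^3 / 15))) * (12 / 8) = 60008613 / 11440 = 5245.51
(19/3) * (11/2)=209/6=34.83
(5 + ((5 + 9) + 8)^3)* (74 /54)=131387 /9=14598.56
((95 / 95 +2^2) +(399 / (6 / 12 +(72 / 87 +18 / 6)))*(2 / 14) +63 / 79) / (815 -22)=376132 / 15724397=0.02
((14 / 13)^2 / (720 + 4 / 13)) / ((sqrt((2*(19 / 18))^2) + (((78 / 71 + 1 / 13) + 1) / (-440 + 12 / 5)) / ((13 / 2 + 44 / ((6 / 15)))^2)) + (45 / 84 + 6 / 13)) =0.00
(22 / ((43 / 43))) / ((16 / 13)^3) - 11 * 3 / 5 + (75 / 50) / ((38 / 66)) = 1518649 / 194560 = 7.81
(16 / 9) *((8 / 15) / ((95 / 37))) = 4736 / 12825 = 0.37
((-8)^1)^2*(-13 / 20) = -208 / 5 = -41.60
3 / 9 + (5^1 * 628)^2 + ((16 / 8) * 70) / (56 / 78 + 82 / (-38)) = 31560269447 / 3201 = 9859503.11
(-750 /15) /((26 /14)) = -350 /13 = -26.92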